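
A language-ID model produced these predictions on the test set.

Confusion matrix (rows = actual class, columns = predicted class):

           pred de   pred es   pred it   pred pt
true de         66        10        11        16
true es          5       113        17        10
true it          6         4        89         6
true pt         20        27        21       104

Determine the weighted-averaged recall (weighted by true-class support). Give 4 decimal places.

Per-class recall (TP/(TP+FN)):
  de: TP=66, FN=10+11+16=37 → 66/103 = 0.64078
  es: TP=113, FN=5+17+10=32 → 113/145 = 0.77931
  it: TP=89, FN=6+4+6=16 → 89/105 = 0.84762
  pt: TP=104, FN=20+27+21=68 → 104/172 = 0.60465
Weighted-recall = Σ (supportᵢ/N)·recallᵢ with N=525: (103/525)·0.64078 + (145/525)·0.77931 + (105/525)·0.84762 + (172/525)·0.60465 = 0.7086

0.7086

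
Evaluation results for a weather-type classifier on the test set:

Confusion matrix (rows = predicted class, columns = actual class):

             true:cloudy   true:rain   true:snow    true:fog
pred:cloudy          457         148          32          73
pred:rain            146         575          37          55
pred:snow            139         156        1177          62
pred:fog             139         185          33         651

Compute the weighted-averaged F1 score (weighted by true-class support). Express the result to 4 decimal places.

0.6939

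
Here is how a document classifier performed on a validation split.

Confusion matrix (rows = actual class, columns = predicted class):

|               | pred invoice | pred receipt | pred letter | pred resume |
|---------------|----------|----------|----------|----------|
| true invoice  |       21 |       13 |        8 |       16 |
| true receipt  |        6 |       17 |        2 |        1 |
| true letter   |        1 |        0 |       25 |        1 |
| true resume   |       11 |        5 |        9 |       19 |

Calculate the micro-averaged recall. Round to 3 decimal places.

0.529

Micro-averaging pools counts across classes: ΣTP=82, ΣFP=73, ΣFN=73.
Micro-recall = TP/(TP+FN) on pooled counts = 0.529 (equals overall accuracy in single-label multiclass).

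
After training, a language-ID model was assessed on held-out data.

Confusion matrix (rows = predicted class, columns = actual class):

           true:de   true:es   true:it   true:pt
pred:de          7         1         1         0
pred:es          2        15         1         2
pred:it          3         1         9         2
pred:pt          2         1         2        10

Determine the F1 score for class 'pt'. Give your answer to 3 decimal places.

Take TP from the diagonal, FP from the rest of the 'pt' prediction marginal, FN from the rest of the 'pt' actual marginal.
F1 score = 2·TP/(2·TP+FP+FN).
pt: TP=10, FP=2+1+2=5, FN=0+2+2=4 → 20/29 = 0.6897

0.690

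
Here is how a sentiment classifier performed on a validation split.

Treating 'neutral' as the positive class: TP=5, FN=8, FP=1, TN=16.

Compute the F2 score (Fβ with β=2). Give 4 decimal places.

Fβ = (1+β²)·TP / ((1+β²)·TP + β²·FN + FP), with β²=4
= 5·5 / (5·5 + 4·8 + 1) = 0.4310

0.4310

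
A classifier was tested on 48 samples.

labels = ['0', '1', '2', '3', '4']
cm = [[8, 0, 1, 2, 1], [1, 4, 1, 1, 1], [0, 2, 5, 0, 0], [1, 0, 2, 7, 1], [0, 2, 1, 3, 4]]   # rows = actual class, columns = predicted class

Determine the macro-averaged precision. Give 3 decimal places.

0.582

Per-class precision (TP/(TP+FP)):
  0: TP=8, FP=1+0+1+0=2 → 8/10 = 0.8000
  1: TP=4, FP=0+2+0+2=4 → 4/8 = 0.5000
  2: TP=5, FP=1+1+2+1=5 → 5/10 = 0.5000
  3: TP=7, FP=2+1+0+3=6 → 7/13 = 0.5385
  4: TP=4, FP=1+1+0+1=3 → 4/7 = 0.5714
Macro-precision = mean = (0.8000 + 0.5000 + 0.5000 + 0.5385 + 0.5714) / 5 = 0.582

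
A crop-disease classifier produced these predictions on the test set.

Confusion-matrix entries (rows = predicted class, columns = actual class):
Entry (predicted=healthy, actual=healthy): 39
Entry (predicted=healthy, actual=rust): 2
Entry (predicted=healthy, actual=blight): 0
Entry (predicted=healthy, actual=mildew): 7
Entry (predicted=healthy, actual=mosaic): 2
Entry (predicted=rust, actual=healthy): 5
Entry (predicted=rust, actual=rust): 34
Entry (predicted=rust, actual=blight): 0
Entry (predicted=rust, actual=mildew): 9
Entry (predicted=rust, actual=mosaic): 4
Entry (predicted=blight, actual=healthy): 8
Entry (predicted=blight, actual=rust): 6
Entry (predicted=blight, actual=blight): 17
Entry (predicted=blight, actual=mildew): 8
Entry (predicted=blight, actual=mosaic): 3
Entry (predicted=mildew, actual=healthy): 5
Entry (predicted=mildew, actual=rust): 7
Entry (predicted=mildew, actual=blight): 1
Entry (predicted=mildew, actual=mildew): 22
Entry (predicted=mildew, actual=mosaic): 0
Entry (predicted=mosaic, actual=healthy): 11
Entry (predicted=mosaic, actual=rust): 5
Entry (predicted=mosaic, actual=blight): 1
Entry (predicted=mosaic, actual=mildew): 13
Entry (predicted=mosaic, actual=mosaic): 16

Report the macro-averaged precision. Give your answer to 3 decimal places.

Per-class precision (TP/(TP+FP)):
  healthy: TP=39, FP=2+0+7+2=11 → 39/50 = 0.7800
  rust: TP=34, FP=5+0+9+4=18 → 34/52 = 0.6538
  blight: TP=17, FP=8+6+8+3=25 → 17/42 = 0.4048
  mildew: TP=22, FP=5+7+1+0=13 → 22/35 = 0.6286
  mosaic: TP=16, FP=11+5+1+13=30 → 16/46 = 0.3478
Macro-precision = mean = (0.7800 + 0.6538 + 0.4048 + 0.6286 + 0.3478) / 5 = 0.563

0.563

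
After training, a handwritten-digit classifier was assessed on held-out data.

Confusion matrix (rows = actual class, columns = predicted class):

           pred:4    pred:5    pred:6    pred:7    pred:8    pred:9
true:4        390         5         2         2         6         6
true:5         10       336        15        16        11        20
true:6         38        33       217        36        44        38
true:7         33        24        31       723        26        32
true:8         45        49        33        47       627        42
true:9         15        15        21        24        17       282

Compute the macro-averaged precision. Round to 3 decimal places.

0.754

Per-class precision (TP/(TP+FP)):
  4: TP=390, FP=10+38+33+45+15=141 → 390/531 = 0.7345
  5: TP=336, FP=5+33+24+49+15=126 → 336/462 = 0.7273
  6: TP=217, FP=2+15+31+33+21=102 → 217/319 = 0.6803
  7: TP=723, FP=2+16+36+47+24=125 → 723/848 = 0.8526
  8: TP=627, FP=6+11+44+26+17=104 → 627/731 = 0.8577
  9: TP=282, FP=6+20+38+32+42=138 → 282/420 = 0.6714
Macro-precision = mean = (0.7345 + 0.7273 + 0.6803 + 0.8526 + 0.8577 + 0.6714) / 6 = 0.754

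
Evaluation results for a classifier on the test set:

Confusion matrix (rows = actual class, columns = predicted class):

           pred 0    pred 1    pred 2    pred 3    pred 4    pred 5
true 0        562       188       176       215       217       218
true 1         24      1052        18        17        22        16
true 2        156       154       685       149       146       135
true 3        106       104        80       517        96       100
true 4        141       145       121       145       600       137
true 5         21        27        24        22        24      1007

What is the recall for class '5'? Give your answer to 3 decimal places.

One-vs-rest for '5': TP = diagonal; FP = other classes predicted '5'; FN = '5' predicted as other.
recall = TP/(TP+FN).
5: TP=1007, FN=21+27+24+22+24=118 → 1007/1125 = 0.8951

0.895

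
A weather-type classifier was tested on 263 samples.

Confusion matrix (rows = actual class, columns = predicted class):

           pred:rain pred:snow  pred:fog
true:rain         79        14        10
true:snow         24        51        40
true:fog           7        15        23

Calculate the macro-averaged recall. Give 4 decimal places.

0.5739

Per-class recall (TP/(TP+FN)):
  rain: TP=79, FN=14+10=24 → 79/103 = 0.76699
  snow: TP=51, FN=24+40=64 → 51/115 = 0.44348
  fog: TP=23, FN=7+15=22 → 23/45 = 0.51111
Macro-recall = mean = (0.76699 + 0.44348 + 0.51111) / 3 = 0.5739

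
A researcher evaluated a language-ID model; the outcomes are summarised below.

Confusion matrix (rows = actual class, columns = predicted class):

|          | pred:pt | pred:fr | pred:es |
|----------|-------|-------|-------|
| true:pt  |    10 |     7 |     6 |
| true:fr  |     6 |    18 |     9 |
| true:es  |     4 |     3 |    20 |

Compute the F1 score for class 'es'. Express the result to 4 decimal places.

0.6452

One-vs-rest for 'es': TP = diagonal; FP = other classes predicted 'es'; FN = 'es' predicted as other.
F1 score = 2·TP/(2·TP+FP+FN).
es: TP=20, FP=6+9=15, FN=4+3=7 → 40/62 = 0.64516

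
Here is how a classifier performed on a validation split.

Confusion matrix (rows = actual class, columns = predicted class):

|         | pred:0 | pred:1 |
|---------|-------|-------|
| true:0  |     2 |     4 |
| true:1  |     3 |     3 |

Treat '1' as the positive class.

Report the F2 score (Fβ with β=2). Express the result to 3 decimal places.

0.484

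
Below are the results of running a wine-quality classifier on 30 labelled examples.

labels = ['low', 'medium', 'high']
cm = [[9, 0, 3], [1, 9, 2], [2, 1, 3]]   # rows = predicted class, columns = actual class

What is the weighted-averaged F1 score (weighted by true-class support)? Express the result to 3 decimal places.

0.687

Per-class F1 score (2·TP/(2·TP+FP+FN)):
  low: TP=9, FP=0+3=3, FN=1+2=3 → 18/24 = 0.7500
  medium: TP=9, FP=1+2=3, FN=0+1=1 → 18/22 = 0.8182
  high: TP=3, FP=2+1=3, FN=3+2=5 → 6/14 = 0.4286
Weighted-F1 score = Σ (supportᵢ/N)·F1 scoreᵢ with N=30: (12/30)·0.7500 + (10/30)·0.8182 + (8/30)·0.4286 = 0.687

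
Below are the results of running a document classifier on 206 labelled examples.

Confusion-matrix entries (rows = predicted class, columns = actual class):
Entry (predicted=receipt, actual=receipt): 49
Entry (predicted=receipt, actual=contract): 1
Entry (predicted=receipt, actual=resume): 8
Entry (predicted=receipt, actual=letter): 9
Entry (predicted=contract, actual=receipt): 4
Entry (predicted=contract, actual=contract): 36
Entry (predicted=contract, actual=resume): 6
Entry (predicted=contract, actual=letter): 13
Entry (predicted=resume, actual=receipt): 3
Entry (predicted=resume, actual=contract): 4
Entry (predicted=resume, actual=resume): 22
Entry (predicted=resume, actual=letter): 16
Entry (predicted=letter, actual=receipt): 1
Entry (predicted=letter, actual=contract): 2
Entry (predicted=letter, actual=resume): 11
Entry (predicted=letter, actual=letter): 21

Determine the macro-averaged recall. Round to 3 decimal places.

0.630

Per-class recall (TP/(TP+FN)):
  receipt: TP=49, FN=4+3+1=8 → 49/57 = 0.8596
  contract: TP=36, FN=1+4+2=7 → 36/43 = 0.8372
  resume: TP=22, FN=8+6+11=25 → 22/47 = 0.4681
  letter: TP=21, FN=9+13+16=38 → 21/59 = 0.3559
Macro-recall = mean = (0.8596 + 0.8372 + 0.4681 + 0.3559) / 4 = 0.630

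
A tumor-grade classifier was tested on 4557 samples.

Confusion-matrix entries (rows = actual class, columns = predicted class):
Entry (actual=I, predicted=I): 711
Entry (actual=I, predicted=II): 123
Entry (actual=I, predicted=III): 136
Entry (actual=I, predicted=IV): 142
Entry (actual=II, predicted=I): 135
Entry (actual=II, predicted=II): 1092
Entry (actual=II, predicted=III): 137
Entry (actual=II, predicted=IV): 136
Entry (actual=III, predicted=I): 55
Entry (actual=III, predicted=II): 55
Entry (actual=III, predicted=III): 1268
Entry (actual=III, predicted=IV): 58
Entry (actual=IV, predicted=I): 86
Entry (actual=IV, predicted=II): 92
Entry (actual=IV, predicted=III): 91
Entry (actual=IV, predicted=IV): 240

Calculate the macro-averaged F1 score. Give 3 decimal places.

Per-class F1 score (2·TP/(2·TP+FP+FN)):
  I: TP=711, FP=135+55+86=276, FN=123+136+142=401 → 1422/2099 = 0.6775
  II: TP=1092, FP=123+55+92=270, FN=135+137+136=408 → 2184/2862 = 0.7631
  III: TP=1268, FP=136+137+91=364, FN=55+55+58=168 → 2536/3068 = 0.8266
  IV: TP=240, FP=142+136+58=336, FN=86+92+91=269 → 480/1085 = 0.4424
Macro-F1 score = mean = (0.6775 + 0.7631 + 0.8266 + 0.4424) / 4 = 0.677

0.677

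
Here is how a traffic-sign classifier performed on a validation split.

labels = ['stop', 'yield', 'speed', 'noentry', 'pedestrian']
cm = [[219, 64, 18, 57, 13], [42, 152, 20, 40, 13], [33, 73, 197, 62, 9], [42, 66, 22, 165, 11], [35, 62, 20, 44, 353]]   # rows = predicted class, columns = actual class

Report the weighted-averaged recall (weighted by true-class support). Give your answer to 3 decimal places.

Per-class recall (TP/(TP+FN)):
  stop: TP=219, FN=42+33+42+35=152 → 219/371 = 0.5903
  yield: TP=152, FN=64+73+66+62=265 → 152/417 = 0.3645
  speed: TP=197, FN=18+20+22+20=80 → 197/277 = 0.7112
  noentry: TP=165, FN=57+40+62+44=203 → 165/368 = 0.4484
  pedestrian: TP=353, FN=13+13+9+11=46 → 353/399 = 0.8847
Weighted-recall = Σ (supportᵢ/N)·recallᵢ with N=1832: (371/1832)·0.5903 + (417/1832)·0.3645 + (277/1832)·0.7112 + (368/1832)·0.4484 + (399/1832)·0.8847 = 0.593

0.593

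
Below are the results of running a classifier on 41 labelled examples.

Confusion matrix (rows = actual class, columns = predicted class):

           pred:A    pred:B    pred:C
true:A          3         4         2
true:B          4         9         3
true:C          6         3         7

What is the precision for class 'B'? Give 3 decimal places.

0.563

Take TP from the diagonal, FP from the rest of the 'B' prediction marginal, FN from the rest of the 'B' actual marginal.
precision = TP/(TP+FP).
B: TP=9, FP=4+3=7 → 9/16 = 0.5625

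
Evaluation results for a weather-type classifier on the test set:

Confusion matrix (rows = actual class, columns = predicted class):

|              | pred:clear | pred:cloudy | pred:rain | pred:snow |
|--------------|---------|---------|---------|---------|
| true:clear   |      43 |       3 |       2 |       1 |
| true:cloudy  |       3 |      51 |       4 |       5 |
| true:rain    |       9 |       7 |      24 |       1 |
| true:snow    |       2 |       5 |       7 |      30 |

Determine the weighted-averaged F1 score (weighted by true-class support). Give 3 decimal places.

Per-class F1 score (2·TP/(2·TP+FP+FN)):
  clear: TP=43, FP=3+9+2=14, FN=3+2+1=6 → 86/106 = 0.8113
  cloudy: TP=51, FP=3+7+5=15, FN=3+4+5=12 → 102/129 = 0.7907
  rain: TP=24, FP=2+4+7=13, FN=9+7+1=17 → 48/78 = 0.6154
  snow: TP=30, FP=1+5+1=7, FN=2+5+7=14 → 60/81 = 0.7407
Weighted-F1 score = Σ (supportᵢ/N)·F1 scoreᵢ with N=197: (49/197)·0.8113 + (63/197)·0.7907 + (41/197)·0.6154 + (44/197)·0.7407 = 0.748

0.748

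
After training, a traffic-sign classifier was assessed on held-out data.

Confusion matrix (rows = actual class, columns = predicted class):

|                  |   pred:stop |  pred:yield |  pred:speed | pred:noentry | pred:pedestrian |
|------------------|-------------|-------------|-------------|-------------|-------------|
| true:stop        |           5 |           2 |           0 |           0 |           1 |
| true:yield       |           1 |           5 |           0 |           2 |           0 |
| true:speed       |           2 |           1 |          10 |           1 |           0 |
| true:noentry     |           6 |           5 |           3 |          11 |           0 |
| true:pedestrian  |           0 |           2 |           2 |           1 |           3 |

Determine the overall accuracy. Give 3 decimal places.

0.540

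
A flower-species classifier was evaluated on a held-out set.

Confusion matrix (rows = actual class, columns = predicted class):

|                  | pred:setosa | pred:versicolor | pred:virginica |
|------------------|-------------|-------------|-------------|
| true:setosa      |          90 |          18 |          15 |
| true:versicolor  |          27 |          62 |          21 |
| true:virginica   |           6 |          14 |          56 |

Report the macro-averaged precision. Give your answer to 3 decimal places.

Per-class precision (TP/(TP+FP)):
  setosa: TP=90, FP=27+6=33 → 90/123 = 0.7317
  versicolor: TP=62, FP=18+14=32 → 62/94 = 0.6596
  virginica: TP=56, FP=15+21=36 → 56/92 = 0.6087
Macro-precision = mean = (0.7317 + 0.6596 + 0.6087) / 3 = 0.667

0.667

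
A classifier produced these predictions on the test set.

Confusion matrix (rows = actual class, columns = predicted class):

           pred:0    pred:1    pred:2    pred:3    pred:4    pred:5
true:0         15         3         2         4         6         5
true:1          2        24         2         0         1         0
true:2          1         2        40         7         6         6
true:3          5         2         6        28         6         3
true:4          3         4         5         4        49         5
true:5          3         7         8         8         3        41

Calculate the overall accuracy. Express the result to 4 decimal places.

0.6234

Accuracy = trace / total = (15+24+40+28+49+41=197) / 316 = 197/316 = 0.6234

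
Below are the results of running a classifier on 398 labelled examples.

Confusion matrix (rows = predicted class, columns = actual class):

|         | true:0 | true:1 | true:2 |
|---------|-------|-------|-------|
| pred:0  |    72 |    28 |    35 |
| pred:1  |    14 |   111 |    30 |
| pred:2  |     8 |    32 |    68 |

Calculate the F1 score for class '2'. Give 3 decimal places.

0.564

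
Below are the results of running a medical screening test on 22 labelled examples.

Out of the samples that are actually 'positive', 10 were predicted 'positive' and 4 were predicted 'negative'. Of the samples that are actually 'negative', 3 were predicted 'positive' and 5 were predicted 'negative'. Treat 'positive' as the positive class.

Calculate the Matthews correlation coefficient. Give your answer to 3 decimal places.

0.332

MCC = (TP·TN − FP·FN) / √((TP+FP)(TP+FN)(TN+FP)(TN+FN))
Numerator = 10·5 − 3·4 = 38
Denominator = √(13·14·8·9) = √13104 = 114.4727
MCC = 38 / 114.4727 = 0.332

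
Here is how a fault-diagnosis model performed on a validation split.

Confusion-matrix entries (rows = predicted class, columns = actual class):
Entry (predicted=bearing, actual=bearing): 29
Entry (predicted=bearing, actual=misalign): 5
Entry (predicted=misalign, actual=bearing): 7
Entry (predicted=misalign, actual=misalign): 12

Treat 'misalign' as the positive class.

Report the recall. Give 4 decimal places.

0.7059

Recall = TP/(TP+FN) = 12/(12+5) = 12/17 = 0.7059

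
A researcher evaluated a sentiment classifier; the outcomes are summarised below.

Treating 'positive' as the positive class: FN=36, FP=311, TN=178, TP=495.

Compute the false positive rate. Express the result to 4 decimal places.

FPR = FP/(FP+TN) = 311/(311+178) = 0.6360

0.6360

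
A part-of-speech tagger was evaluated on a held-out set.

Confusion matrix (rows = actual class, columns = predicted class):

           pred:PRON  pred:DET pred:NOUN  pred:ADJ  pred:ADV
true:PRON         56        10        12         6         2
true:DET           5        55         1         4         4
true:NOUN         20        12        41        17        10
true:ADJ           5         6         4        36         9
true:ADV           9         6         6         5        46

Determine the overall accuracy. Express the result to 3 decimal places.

Accuracy = trace / total = (56+55+41+36+46=234) / 387 = 234/387 = 0.605

0.605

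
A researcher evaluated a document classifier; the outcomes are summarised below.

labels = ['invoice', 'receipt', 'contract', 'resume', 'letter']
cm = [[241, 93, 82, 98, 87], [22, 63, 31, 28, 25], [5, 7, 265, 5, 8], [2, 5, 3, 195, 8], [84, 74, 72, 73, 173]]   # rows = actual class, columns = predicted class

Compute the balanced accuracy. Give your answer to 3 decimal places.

0.593

Balanced accuracy = mean of per-class recall.
  invoice: recall = 241/601 = 0.4010
  receipt: recall = 63/169 = 0.3728
  contract: recall = 265/290 = 0.9138
  resume: recall = 195/213 = 0.9155
  letter: recall = 173/476 = 0.3634
Mean = (0.4010 + 0.3728 + 0.9138 + 0.9155 + 0.3634) / 5 = 0.593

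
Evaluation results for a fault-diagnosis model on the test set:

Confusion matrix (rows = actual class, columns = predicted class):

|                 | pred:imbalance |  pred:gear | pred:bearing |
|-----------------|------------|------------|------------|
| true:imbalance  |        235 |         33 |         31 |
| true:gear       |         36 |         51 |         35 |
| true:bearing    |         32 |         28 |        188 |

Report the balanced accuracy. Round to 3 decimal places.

0.654

Balanced accuracy = mean of per-class recall.
  imbalance: recall = 235/299 = 0.7860
  gear: recall = 51/122 = 0.4180
  bearing: recall = 188/248 = 0.7581
Mean = (0.7860 + 0.4180 + 0.7581) / 3 = 0.654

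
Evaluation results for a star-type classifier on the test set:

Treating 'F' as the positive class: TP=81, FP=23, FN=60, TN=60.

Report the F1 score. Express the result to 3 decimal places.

0.661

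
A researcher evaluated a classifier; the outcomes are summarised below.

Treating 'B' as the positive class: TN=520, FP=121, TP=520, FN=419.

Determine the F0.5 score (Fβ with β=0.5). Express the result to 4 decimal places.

0.7422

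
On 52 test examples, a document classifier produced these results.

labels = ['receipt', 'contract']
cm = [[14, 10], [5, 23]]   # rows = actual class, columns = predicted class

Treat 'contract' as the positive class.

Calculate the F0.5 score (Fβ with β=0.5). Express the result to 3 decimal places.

Fβ = (1+β²)·TP / ((1+β²)·TP + β²·FN + FP), with β²=1/4
= 1.25·23 / (1.25·23 + 0.25·5 + 10) = 0.719

0.719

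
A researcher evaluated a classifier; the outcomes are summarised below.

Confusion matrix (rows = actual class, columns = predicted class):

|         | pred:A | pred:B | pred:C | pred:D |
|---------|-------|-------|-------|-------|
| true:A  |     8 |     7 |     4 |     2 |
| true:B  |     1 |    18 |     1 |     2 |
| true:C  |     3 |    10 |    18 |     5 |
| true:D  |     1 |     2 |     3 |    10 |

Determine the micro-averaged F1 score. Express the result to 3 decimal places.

Micro-averaging pools counts across classes: ΣTP=54, ΣFP=41, ΣFN=41.
Micro-F1 score = 2·TP/(2·TP+FP+FN) on pooled counts = 0.568 (equals overall accuracy in single-label multiclass).

0.568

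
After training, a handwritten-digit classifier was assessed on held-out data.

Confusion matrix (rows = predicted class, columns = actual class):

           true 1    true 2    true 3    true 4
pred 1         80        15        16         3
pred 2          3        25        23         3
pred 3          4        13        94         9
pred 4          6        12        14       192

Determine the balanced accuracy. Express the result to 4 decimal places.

Balanced accuracy = mean of per-class recall.
  1: recall = 80/93 = 0.86022
  2: recall = 25/65 = 0.38462
  3: recall = 94/147 = 0.63946
  4: recall = 192/207 = 0.92754
Mean = (0.86022 + 0.38462 + 0.63946 + 0.92754) / 4 = 0.7030

0.7030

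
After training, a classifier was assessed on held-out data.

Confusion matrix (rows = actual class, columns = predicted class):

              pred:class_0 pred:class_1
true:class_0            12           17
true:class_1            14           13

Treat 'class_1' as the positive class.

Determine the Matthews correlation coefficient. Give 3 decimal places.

-0.105

MCC = (TP·TN − FP·FN) / √((TP+FP)(TP+FN)(TN+FP)(TN+FN))
Numerator = 13·12 − 17·14 = -82
Denominator = √(30·27·29·26) = √610740 = 781.4986
MCC = -82 / 781.4986 = -0.105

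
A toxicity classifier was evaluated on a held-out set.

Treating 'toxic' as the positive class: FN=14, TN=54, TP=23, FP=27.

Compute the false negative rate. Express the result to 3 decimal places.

FNR = FN/(FN+TP) = 14/(14+23) = 0.378

0.378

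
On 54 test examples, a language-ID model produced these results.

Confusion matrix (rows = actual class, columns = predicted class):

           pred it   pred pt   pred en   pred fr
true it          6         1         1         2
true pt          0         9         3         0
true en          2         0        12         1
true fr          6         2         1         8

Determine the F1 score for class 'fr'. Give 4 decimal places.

0.5714

Take TP from the diagonal, FP from the rest of the 'fr' prediction marginal, FN from the rest of the 'fr' actual marginal.
F1 score = 2·TP/(2·TP+FP+FN).
fr: TP=8, FP=2+0+1=3, FN=6+2+1=9 → 16/28 = 0.57143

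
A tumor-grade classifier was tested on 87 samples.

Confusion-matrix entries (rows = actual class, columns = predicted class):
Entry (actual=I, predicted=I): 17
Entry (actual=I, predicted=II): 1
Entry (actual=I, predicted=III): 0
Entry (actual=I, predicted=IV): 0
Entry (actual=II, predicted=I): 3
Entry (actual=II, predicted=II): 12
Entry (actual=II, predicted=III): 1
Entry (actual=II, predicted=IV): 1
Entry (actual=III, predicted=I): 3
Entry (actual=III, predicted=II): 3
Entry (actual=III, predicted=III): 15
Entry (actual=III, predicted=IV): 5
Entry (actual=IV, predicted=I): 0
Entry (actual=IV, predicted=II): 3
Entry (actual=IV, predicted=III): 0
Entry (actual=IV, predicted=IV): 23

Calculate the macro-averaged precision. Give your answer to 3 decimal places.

Per-class precision (TP/(TP+FP)):
  I: TP=17, FP=3+3+0=6 → 17/23 = 0.7391
  II: TP=12, FP=1+3+3=7 → 12/19 = 0.6316
  III: TP=15, FP=0+1+0=1 → 15/16 = 0.9375
  IV: TP=23, FP=0+1+5=6 → 23/29 = 0.7931
Macro-precision = mean = (0.7391 + 0.6316 + 0.9375 + 0.7931) / 4 = 0.775

0.775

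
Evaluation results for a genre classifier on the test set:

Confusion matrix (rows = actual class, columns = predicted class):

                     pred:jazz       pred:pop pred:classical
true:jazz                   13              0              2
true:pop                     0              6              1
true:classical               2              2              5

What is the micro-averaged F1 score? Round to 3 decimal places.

Micro-averaging pools counts across classes: ΣTP=24, ΣFP=7, ΣFN=7.
Micro-F1 score = 2·TP/(2·TP+FP+FN) on pooled counts = 0.774 (equals overall accuracy in single-label multiclass).

0.774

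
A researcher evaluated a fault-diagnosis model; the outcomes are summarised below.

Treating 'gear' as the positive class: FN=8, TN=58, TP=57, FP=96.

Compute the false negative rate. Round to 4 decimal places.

0.1231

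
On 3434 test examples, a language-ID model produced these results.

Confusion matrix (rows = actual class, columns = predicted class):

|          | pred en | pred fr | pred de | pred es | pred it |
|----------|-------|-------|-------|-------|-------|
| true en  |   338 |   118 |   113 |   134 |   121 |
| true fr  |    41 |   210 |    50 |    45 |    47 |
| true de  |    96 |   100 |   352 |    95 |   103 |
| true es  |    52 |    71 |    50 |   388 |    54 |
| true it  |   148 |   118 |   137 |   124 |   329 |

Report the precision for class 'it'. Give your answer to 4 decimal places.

0.5031

precision = TP/(TP+FP).
it: TP=329, FP=121+47+103+54=325 → 329/654 = 0.50306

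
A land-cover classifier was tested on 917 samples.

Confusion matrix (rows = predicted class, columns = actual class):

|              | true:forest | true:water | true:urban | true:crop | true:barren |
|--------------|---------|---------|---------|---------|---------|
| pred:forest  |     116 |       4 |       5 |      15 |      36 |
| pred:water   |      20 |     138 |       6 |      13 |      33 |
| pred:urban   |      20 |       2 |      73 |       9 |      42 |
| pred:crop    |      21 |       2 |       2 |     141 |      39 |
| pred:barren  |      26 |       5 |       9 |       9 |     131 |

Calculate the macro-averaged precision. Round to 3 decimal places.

0.646

Per-class precision (TP/(TP+FP)):
  forest: TP=116, FP=4+5+15+36=60 → 116/176 = 0.6591
  water: TP=138, FP=20+6+13+33=72 → 138/210 = 0.6571
  urban: TP=73, FP=20+2+9+42=73 → 73/146 = 0.5000
  crop: TP=141, FP=21+2+2+39=64 → 141/205 = 0.6878
  barren: TP=131, FP=26+5+9+9=49 → 131/180 = 0.7278
Macro-precision = mean = (0.6591 + 0.6571 + 0.5000 + 0.6878 + 0.7278) / 5 = 0.646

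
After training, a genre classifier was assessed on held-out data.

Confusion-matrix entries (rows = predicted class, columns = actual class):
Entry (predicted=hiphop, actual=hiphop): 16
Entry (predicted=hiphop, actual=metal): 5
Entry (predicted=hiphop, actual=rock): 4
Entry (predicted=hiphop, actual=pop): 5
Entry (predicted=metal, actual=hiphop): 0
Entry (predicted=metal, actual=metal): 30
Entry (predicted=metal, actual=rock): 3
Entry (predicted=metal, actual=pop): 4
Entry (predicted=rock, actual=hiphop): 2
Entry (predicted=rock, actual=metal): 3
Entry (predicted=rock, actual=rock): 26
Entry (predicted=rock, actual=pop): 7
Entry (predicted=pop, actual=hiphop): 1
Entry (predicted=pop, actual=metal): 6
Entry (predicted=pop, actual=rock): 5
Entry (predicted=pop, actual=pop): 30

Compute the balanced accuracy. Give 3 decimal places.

0.715

Balanced accuracy = mean of per-class recall.
  hiphop: recall = 16/19 = 0.8421
  metal: recall = 30/44 = 0.6818
  rock: recall = 26/38 = 0.6842
  pop: recall = 30/46 = 0.6522
Mean = (0.8421 + 0.6818 + 0.6842 + 0.6522) / 4 = 0.715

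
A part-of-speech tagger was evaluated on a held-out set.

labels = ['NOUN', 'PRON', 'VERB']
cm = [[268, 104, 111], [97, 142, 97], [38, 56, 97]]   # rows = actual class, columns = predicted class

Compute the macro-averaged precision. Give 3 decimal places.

Per-class precision (TP/(TP+FP)):
  NOUN: TP=268, FP=97+38=135 → 268/403 = 0.6650
  PRON: TP=142, FP=104+56=160 → 142/302 = 0.4702
  VERB: TP=97, FP=111+97=208 → 97/305 = 0.3180
Macro-precision = mean = (0.6650 + 0.4702 + 0.3180) / 3 = 0.484

0.484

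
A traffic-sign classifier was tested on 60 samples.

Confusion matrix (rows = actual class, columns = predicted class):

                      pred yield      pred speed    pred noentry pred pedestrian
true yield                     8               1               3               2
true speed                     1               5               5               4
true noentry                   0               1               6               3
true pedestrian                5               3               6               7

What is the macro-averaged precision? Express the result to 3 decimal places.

0.452

Per-class precision (TP/(TP+FP)):
  yield: TP=8, FP=1+0+5=6 → 8/14 = 0.5714
  speed: TP=5, FP=1+1+3=5 → 5/10 = 0.5000
  noentry: TP=6, FP=3+5+6=14 → 6/20 = 0.3000
  pedestrian: TP=7, FP=2+4+3=9 → 7/16 = 0.4375
Macro-precision = mean = (0.5714 + 0.5000 + 0.3000 + 0.4375) / 4 = 0.452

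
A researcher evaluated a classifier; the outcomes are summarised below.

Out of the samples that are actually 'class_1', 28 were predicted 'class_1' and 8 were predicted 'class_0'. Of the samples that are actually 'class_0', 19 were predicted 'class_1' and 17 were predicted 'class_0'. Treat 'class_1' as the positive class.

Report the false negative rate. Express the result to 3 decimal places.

0.222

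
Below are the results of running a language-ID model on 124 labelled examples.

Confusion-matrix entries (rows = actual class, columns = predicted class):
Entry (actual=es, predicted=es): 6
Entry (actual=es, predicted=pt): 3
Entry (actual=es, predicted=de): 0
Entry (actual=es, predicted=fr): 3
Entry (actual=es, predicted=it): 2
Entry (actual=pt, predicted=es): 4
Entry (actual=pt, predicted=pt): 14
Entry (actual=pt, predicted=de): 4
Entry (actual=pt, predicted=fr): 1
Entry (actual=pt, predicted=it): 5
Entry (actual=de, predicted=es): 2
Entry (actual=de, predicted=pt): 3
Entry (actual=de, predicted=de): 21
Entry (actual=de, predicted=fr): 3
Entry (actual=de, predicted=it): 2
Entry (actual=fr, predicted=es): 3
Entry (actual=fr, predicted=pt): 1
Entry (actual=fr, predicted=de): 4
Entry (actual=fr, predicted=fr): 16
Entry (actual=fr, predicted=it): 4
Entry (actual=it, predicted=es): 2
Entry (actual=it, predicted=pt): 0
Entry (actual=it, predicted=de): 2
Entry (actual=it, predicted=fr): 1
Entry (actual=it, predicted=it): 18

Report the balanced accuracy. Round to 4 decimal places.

0.5920

Balanced accuracy = mean of per-class recall.
  es: recall = 6/14 = 0.42857
  pt: recall = 14/28 = 0.50000
  de: recall = 21/31 = 0.67742
  fr: recall = 16/28 = 0.57143
  it: recall = 18/23 = 0.78261
Mean = (0.42857 + 0.50000 + 0.67742 + 0.57143 + 0.78261) / 5 = 0.5920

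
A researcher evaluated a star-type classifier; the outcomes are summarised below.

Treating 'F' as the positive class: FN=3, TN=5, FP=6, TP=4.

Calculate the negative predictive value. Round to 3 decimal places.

NPV = TN/(TN+FN) = 5/(5+3) = 0.625

0.625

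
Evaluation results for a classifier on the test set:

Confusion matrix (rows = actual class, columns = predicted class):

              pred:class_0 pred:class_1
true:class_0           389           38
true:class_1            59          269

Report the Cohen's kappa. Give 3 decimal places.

0.737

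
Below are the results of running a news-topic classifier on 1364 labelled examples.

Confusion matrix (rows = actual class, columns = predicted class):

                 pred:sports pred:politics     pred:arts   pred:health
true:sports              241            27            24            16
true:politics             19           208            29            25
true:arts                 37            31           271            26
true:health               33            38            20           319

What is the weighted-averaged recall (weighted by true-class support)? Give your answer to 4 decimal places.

Per-class recall (TP/(TP+FN)):
  sports: TP=241, FN=27+24+16=67 → 241/308 = 0.78247
  politics: TP=208, FN=19+29+25=73 → 208/281 = 0.74021
  arts: TP=271, FN=37+31+26=94 → 271/365 = 0.74247
  health: TP=319, FN=33+38+20=91 → 319/410 = 0.77805
Weighted-recall = Σ (supportᵢ/N)·recallᵢ with N=1364: (308/1364)·0.78247 + (281/1364)·0.74021 + (365/1364)·0.74247 + (410/1364)·0.77805 = 0.7617

0.7617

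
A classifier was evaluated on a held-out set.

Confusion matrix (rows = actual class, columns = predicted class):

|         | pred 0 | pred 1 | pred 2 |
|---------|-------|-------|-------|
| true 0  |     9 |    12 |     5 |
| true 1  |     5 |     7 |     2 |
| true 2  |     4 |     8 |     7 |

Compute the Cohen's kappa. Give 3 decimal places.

0.103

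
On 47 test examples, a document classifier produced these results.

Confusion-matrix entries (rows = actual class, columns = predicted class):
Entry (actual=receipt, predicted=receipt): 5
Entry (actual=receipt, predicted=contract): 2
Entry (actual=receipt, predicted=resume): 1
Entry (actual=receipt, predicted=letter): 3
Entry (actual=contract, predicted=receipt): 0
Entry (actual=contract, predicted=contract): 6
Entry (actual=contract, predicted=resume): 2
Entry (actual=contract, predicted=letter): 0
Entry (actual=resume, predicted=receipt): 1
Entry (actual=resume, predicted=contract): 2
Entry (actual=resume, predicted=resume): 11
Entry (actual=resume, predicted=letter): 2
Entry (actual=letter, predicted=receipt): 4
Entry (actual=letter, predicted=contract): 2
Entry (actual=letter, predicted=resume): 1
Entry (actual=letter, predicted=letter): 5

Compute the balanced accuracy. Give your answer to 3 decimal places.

Balanced accuracy = mean of per-class recall.
  receipt: recall = 5/11 = 0.4545
  contract: recall = 6/8 = 0.7500
  resume: recall = 11/16 = 0.6875
  letter: recall = 5/12 = 0.4167
Mean = (0.4545 + 0.7500 + 0.6875 + 0.4167) / 4 = 0.577

0.577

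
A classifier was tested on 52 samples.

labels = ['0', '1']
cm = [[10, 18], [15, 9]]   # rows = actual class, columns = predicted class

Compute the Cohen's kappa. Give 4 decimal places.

-0.2655

Observed agreement pₒ = trace/N = 19/52 = 0.36538
Expected agreement pₑ = Σ (rowᵢ·colᵢ)/N² = (28·25 + 24·27)/52² = 0.49852
κ = (pₒ − pₑ)/(1 − pₑ) = (0.36538 − 0.49852)/(1 − 0.49852) = -0.2655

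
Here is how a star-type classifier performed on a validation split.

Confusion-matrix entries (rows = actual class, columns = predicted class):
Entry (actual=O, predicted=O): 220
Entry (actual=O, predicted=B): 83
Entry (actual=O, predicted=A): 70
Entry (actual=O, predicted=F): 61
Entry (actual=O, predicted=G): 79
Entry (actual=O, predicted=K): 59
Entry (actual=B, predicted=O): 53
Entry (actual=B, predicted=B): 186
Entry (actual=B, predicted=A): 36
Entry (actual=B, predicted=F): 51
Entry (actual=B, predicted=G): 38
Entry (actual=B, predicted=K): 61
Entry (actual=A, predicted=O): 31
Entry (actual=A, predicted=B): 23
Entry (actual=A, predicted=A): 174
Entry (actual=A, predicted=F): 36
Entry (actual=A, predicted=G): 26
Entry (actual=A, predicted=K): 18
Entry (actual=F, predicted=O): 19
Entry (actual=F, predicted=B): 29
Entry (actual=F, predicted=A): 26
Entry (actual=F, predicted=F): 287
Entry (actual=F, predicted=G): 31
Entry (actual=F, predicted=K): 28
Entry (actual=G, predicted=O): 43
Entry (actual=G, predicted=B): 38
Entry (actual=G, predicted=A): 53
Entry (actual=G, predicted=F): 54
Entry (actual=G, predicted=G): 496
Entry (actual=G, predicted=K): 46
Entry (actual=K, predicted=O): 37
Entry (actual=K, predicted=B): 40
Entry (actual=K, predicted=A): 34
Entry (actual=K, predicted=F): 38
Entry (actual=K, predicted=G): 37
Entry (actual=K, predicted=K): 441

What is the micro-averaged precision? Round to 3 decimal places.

Micro-averaging pools counts across classes: ΣTP=1804, ΣFP=1278, ΣFN=1278.
Micro-precision = TP/(TP+FP) on pooled counts = 0.585 (equals overall accuracy in single-label multiclass).

0.585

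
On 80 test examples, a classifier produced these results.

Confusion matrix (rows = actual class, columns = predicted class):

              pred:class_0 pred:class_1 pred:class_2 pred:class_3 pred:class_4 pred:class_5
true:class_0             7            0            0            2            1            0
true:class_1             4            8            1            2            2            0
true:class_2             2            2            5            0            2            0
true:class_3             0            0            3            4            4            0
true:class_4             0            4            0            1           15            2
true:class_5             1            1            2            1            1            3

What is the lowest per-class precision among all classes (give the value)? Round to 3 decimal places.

0.400

Per-class precision (TP/(TP+FP)):
  class_0: TP=7, FP=4+2+0+0+1=7 → 7/14 = 0.5000
  class_1: TP=8, FP=0+2+0+4+1=7 → 8/15 = 0.5333
  class_2: TP=5, FP=0+1+3+0+2=6 → 5/11 = 0.4545
  class_3: TP=4, FP=2+2+0+1+1=6 → 4/10 = 0.4000
  class_4: TP=15, FP=1+2+2+4+1=10 → 15/25 = 0.6000
  class_5: TP=3, FP=0+0+0+0+2=2 → 3/5 = 0.6000
Lowest is class 'class_3' with precision = 0.400.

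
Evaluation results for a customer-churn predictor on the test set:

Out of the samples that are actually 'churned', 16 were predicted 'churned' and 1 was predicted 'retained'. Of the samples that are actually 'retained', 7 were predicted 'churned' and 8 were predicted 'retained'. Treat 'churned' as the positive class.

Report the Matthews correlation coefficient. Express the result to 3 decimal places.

MCC = (TP·TN − FP·FN) / √((TP+FP)(TP+FN)(TN+FP)(TN+FN))
Numerator = 16·8 − 7·1 = 121
Denominator = √(23·17·15·9) = √52785 = 229.7499
MCC = 121 / 229.7499 = 0.527

0.527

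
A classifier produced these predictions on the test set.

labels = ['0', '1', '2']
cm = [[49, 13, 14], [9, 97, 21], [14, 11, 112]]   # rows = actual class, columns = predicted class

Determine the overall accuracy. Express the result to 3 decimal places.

Accuracy = trace / total = (49+97+112=258) / 340 = 258/340 = 0.759

0.759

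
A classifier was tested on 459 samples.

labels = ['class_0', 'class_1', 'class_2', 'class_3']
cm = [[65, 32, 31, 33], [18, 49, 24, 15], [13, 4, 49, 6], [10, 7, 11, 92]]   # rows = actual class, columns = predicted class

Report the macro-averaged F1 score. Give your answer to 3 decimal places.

0.549

Per-class F1 score (2·TP/(2·TP+FP+FN)):
  class_0: TP=65, FP=18+13+10=41, FN=32+31+33=96 → 130/267 = 0.4869
  class_1: TP=49, FP=32+4+7=43, FN=18+24+15=57 → 98/198 = 0.4949
  class_2: TP=49, FP=31+24+11=66, FN=13+4+6=23 → 98/187 = 0.5241
  class_3: TP=92, FP=33+15+6=54, FN=10+7+11=28 → 184/266 = 0.6917
Macro-F1 score = mean = (0.4869 + 0.4949 + 0.5241 + 0.6917) / 4 = 0.549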